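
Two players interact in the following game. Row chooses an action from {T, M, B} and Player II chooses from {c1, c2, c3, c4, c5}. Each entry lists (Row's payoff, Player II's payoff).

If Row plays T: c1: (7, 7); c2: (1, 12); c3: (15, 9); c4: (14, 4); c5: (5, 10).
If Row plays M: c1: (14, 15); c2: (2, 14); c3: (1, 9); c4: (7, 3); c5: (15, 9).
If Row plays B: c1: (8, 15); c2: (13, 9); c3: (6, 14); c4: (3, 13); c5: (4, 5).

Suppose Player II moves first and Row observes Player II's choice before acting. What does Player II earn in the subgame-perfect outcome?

15

Backward induction with Player II moving first.
- c1 → Row plays M (best of 7, 14, 8); Player II gets 15.
- c2 → Row plays B (best of 1, 2, 13); Player II gets 9.
- c3 → Row plays T (best of 15, 1, 6); Player II gets 9.
- c4 → Row plays T (best of 14, 7, 3); Player II gets 4.
- c5 → Row plays M (best of 5, 15, 4); Player II gets 9.
Among 15, 9, 9, 4, 9, the best is 15 at c1. Subgame-perfect outcome: (M, c1) with payoffs (14, 15).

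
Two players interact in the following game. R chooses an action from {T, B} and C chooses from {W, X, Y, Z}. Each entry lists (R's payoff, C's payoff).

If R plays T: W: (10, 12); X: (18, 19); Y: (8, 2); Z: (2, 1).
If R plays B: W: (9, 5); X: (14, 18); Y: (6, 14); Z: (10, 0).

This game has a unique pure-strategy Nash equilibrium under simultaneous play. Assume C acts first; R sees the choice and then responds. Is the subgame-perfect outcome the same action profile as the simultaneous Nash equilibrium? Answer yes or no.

Solve by backward induction (C leads).
- W → R plays T (best of 10, 9); C gets 12.
- X → R plays T (best of 18, 14); C gets 19.
- Y → R plays T (best of 8, 6); C gets 2.
- Z → R plays B (best of 2, 10); C gets 0.
C's induced payoffs are 12, 19, 2, 0, so C commits to X. Subgame-perfect outcome: (T, X) with payoffs (18, 19).
Now find the simultaneous Nash equilibrium.
R's best replies: W→T; X→T; Y→T; Z→B.
C's best replies: T→X; B→X.
The unique mutual best reply is (T, X), giving (18, 19).
Sequential outcome (T, X) coincides with the Nash profile (T, X).

yes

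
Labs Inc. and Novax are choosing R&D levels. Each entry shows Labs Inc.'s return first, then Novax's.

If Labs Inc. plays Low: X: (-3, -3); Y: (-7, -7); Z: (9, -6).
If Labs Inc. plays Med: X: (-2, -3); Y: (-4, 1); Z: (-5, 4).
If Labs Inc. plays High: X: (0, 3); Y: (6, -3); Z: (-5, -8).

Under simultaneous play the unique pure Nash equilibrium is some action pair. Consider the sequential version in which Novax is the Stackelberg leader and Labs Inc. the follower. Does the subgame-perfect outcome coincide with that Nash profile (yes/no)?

Labs Inc. best-responds to each possible Novax move:
- X: BR = High, leader payoff 3.
- Y: BR = High, leader payoff -3.
- Z: BR = Low, leader payoff -6.
Maximizing over 3, -3, -6, Novax chooses X. Subgame-perfect outcome: (High, X) with payoffs (0, 3).
Under simultaneous play:
Labs Inc.'s best replies: X→High; Y→High; Z→Low.
Novax's best replies: Low→X; Med→Z; High→X.
The unique mutual best reply is (High, X), giving (0, 3).
Sequential outcome (High, X) coincides with the Nash profile (High, X).

yes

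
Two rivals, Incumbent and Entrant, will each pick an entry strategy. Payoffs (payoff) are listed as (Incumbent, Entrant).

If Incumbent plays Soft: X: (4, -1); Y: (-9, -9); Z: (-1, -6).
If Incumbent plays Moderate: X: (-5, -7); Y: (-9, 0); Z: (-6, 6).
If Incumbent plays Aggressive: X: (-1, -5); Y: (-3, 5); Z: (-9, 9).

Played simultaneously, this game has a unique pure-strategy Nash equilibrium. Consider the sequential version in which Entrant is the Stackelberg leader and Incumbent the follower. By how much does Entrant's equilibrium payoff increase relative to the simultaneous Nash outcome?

6

Solve by backward induction (Entrant leads).
- X: BR = Soft, leader payoff -1.
- Y: BR = Aggressive, leader payoff 5.
- Z: BR = Soft, leader payoff -6.
Among -1, 5, -6, the best is 5 at Y. Subgame-perfect outcome: (Aggressive, Y) with payoffs (-3, 5).
For the simultaneous game, intersect best replies.
Incumbent's best replies: X→Soft; Y→Aggressive; Z→Soft.
Entrant's best replies: Soft→X; Moderate→Z; Aggressive→Z.
The unique mutual best reply is (Soft, X), giving (4, -1).
Entrant's commitment gain: 5 − -1 = 6.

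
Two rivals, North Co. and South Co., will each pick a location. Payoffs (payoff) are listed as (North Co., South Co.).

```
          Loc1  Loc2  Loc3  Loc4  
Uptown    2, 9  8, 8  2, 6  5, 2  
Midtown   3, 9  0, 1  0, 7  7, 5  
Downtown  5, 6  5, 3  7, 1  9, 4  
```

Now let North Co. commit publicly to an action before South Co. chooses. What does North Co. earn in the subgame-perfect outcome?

5

Work backward from South Co.'s decision.
- Uptown: BR = Loc1, leader payoff 2.
- Midtown: BR = Loc1, leader payoff 3.
- Downtown: BR = Loc1, leader payoff 5.
North Co.'s induced payoffs are 2, 3, 5, so North Co. commits to Downtown. Subgame-perfect outcome: (Downtown, Loc1) with payoffs (5, 6).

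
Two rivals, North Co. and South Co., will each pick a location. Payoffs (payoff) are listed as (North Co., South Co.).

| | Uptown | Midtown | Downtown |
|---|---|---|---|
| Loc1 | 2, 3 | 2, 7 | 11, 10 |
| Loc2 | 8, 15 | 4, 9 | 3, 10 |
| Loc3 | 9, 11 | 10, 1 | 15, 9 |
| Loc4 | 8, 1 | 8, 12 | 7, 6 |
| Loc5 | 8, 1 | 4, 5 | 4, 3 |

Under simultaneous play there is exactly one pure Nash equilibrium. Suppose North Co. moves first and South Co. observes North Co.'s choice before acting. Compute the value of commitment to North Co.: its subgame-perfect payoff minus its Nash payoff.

South Co. best-responds to each possible North Co. move:
- Loc1: South Co. compares 3, 7, 10 and picks Downtown; North Co. would get 11.
- Loc2: South Co. compares 15, 9, 10 and picks Uptown; North Co. would get 8.
- Loc3: South Co. compares 11, 1, 9 and picks Uptown; North Co. would get 9.
- Loc4: South Co. compares 1, 12, 6 and picks Midtown; North Co. would get 8.
- Loc5: South Co. compares 1, 5, 3 and picks Midtown; North Co. would get 4.
North Co.'s induced payoffs are 11, 8, 9, 8, 4, so North Co. commits to Loc1. Subgame-perfect outcome: (Loc1, Downtown) with payoffs (11, 10).
For the simultaneous game, intersect best replies.
North Co.'s best replies: Uptown→Loc3; Midtown→Loc3; Downtown→Loc3.
South Co.'s best replies: Loc1→Downtown; Loc2→Uptown; Loc3→Uptown; Loc4→Midtown; Loc5→Midtown.
Only (Loc3, Uptown) has each player best-responding; Nash payoffs (9, 11).
North Co.'s commitment gain: 11 − 9 = 2.

2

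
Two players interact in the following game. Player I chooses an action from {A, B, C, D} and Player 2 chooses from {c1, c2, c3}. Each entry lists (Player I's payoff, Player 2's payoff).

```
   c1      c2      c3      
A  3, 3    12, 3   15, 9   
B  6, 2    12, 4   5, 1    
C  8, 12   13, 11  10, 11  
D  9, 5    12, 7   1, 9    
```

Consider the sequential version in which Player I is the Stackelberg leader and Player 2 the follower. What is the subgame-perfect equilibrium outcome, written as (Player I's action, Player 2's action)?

Work backward from Player 2's decision.
- A → Player 2 plays c3 (best of 3, 3, 9); Player I gets 15.
- B → Player 2 plays c2 (best of 2, 4, 1); Player I gets 12.
- C → Player 2 plays c1 (best of 12, 11, 11); Player I gets 8.
- D → Player 2 plays c3 (best of 5, 7, 9); Player I gets 1.
Player I's induced payoffs are 15, 12, 8, 1, so Player I commits to A. Subgame-perfect outcome: (A, c3) with payoffs (15, 9).

(A, c3)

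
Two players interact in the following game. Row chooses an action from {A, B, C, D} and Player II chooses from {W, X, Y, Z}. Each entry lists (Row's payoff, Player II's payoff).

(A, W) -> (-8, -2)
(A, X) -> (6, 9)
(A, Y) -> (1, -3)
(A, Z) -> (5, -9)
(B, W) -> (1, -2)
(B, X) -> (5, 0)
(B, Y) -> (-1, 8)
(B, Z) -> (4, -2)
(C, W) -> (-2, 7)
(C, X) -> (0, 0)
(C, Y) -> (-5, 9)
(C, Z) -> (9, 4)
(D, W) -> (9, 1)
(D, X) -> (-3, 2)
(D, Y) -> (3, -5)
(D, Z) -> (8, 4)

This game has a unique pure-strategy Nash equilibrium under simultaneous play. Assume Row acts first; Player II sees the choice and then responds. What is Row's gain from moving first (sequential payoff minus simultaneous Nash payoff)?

Work backward from Player II's decision.
- A: BR = X, leader payoff 6.
- B: BR = Y, leader payoff -1.
- C: BR = Y, leader payoff -5.
- D: BR = Z, leader payoff 8.
Among 6, -1, -5, 8, the best is 8 at D. Subgame-perfect outcome: (D, Z) with payoffs (8, 4).
Under simultaneous play:
Row's best replies: W→D; X→A; Y→D; Z→C.
Player II's best replies: A→X; B→Y; C→Y; D→Z.
Only (A, X) has each player best-responding; Nash payoffs (6, 9).
Row's commitment gain: 8 − 6 = 2.

2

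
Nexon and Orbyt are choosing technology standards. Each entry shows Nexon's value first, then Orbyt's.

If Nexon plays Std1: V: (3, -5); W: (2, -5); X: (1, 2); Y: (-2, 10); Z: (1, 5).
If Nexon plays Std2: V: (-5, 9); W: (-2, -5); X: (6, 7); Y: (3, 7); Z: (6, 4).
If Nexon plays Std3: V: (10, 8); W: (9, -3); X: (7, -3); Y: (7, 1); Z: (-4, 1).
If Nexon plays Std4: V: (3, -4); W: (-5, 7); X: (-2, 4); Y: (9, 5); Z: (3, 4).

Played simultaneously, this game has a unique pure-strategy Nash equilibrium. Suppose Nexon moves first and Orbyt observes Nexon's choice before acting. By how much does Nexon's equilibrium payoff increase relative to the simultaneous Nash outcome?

0

Backward induction with Nexon moving first.
- Std1: Orbyt compares -5, -5, 2, 10, 5 and picks Y; Nexon would get -2.
- Std2: Orbyt compares 9, -5, 7, 7, 4 and picks V; Nexon would get -5.
- Std3: Orbyt compares 8, -3, -3, 1, 1 and picks V; Nexon would get 10.
- Std4: Orbyt compares -4, 7, 4, 5, 4 and picks W; Nexon would get -5.
Nexon's induced payoffs are -2, -5, 10, -5, so Nexon commits to Std3. Subgame-perfect outcome: (Std3, V) with payoffs (10, 8).
Under simultaneous play:
Nexon's best replies: V→Std3; W→Std3; X→Std3; Y→Std4; Z→Std2.
Orbyt's best replies: Std1→Y; Std2→V; Std3→V; Std4→W.
The unique mutual best reply is (Std3, V), giving (10, 8).
Nexon's commitment gain: 10 − 10 = 0.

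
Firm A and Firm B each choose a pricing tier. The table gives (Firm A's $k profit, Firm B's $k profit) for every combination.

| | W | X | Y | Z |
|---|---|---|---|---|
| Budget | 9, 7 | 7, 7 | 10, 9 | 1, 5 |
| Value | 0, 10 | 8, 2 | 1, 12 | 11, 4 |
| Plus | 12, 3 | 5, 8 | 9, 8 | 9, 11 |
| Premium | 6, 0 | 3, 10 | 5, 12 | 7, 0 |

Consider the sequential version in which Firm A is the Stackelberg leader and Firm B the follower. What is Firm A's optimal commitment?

Budget

Work backward from Firm B's decision.
- Budget → Firm B plays Y (best of 7, 7, 9, 5); Firm A gets 10.
- Value → Firm B plays Y (best of 10, 2, 12, 4); Firm A gets 1.
- Plus → Firm B plays Z (best of 3, 8, 8, 11); Firm A gets 9.
- Premium → Firm B plays Y (best of 0, 10, 12, 0); Firm A gets 5.
Firm A's induced payoffs are 10, 1, 9, 5, so Firm A commits to Budget. Subgame-perfect outcome: (Budget, Y) with payoffs (10, 9).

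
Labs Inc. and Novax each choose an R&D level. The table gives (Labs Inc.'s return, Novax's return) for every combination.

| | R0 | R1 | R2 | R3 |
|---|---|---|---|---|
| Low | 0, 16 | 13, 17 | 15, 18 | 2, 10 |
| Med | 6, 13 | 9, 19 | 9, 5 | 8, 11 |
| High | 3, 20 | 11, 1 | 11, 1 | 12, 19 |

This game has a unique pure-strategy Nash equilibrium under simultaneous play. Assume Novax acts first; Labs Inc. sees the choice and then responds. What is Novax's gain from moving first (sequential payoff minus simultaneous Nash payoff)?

Solve by backward induction (Novax leads).
- R0 → Labs Inc. plays Med (best of 0, 6, 3); Novax gets 13.
- R1 → Labs Inc. plays Low (best of 13, 9, 11); Novax gets 17.
- R2 → Labs Inc. plays Low (best of 15, 9, 11); Novax gets 18.
- R3 → Labs Inc. plays High (best of 2, 8, 12); Novax gets 19.
Novax's induced payoffs are 13, 17, 18, 19, so Novax commits to R3. Subgame-perfect outcome: (High, R3) with payoffs (12, 19).
For the simultaneous game, intersect best replies.
Labs Inc.'s best replies: R0→Med; R1→Low; R2→Low; R3→High.
Novax's best replies: Low→R2; Med→R1; High→R0.
Only (Low, R2) has each player best-responding; Nash payoffs (15, 18).
Novax's commitment gain: 19 − 18 = 1.

1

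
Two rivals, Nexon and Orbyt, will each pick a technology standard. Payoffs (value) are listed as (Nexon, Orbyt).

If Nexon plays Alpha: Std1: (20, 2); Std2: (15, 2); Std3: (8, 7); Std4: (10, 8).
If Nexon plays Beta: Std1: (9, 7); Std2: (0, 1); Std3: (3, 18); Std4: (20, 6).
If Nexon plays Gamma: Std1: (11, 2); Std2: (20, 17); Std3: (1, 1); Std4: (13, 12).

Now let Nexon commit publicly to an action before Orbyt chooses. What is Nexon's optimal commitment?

Work backward from Orbyt's decision.
- Alpha: Orbyt compares 2, 2, 7, 8 and picks Std4; Nexon would get 10.
- Beta: Orbyt compares 7, 1, 18, 6 and picks Std3; Nexon would get 3.
- Gamma: Orbyt compares 2, 17, 1, 12 and picks Std2; Nexon would get 20.
Nexon's induced payoffs are 10, 3, 20, so Nexon commits to Gamma. Subgame-perfect outcome: (Gamma, Std2) with payoffs (20, 17).

Gamma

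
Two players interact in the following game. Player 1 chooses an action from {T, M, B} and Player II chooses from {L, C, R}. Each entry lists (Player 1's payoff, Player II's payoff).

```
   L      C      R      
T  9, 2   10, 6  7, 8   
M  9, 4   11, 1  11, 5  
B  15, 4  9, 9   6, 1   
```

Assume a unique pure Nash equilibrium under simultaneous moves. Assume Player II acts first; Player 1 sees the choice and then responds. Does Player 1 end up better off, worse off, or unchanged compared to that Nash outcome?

Solve by backward induction (Player II leads).
- L → Player 1 plays B (best of 9, 9, 15); Player II gets 4.
- C → Player 1 plays M (best of 10, 11, 9); Player II gets 1.
- R → Player 1 plays M (best of 7, 11, 6); Player II gets 5.
Among 4, 1, 5, the best is 5 at R. Subgame-perfect outcome: (M, R) with payoffs (11, 5).
Under simultaneous play:
Player 1's best replies: L→B; C→M; R→M.
Player II's best replies: T→R; M→R; B→C.
Only (M, R) has each player best-responding; Nash payoffs (11, 5).
Player 1 earns 11 sequentially versus 11 at the Nash outcome: unchanged.

unchanged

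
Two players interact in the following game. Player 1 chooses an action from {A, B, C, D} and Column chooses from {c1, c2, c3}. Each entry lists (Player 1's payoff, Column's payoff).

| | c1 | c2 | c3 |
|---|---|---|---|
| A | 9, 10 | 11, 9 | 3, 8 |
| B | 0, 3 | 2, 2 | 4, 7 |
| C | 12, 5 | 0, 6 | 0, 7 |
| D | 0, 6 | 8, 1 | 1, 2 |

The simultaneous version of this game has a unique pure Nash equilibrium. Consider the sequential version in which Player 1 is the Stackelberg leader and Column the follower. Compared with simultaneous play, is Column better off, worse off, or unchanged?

Backward induction with Player 1 moving first.
- A: BR = c1, leader payoff 9.
- B: BR = c3, leader payoff 4.
- C: BR = c3, leader payoff 0.
- D: BR = c1, leader payoff 0.
Among 9, 4, 0, 0, the best is 9 at A. Subgame-perfect outcome: (A, c1) with payoffs (9, 10).
Now find the simultaneous Nash equilibrium.
Player 1's best replies: c1→C; c2→A; c3→B.
Column's best replies: A→c1; B→c3; C→c3; D→c1.
The unique mutual best reply is (B, c3), giving (4, 7).
Column earns 10 sequentially versus 7 at the Nash outcome: better off.

better off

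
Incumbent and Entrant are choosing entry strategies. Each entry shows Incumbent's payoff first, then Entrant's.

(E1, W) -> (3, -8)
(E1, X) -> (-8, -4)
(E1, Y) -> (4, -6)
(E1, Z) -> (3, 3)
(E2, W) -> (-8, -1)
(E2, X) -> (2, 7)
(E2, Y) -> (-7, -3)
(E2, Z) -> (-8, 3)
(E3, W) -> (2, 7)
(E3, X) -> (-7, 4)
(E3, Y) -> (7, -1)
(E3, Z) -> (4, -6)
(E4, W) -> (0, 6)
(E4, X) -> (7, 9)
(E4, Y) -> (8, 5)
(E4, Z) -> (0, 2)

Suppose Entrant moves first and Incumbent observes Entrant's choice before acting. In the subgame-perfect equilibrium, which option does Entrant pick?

Incumbent best-responds to each possible Entrant move:
- W → Incumbent plays E1 (best of 3, -8, 2, 0); Entrant gets -8.
- X → Incumbent plays E4 (best of -8, 2, -7, 7); Entrant gets 9.
- Y → Incumbent plays E4 (best of 4, -7, 7, 8); Entrant gets 5.
- Z → Incumbent plays E3 (best of 3, -8, 4, 0); Entrant gets -6.
Among -8, 9, 5, -6, the best is 9 at X. Subgame-perfect outcome: (E4, X) with payoffs (7, 9).

X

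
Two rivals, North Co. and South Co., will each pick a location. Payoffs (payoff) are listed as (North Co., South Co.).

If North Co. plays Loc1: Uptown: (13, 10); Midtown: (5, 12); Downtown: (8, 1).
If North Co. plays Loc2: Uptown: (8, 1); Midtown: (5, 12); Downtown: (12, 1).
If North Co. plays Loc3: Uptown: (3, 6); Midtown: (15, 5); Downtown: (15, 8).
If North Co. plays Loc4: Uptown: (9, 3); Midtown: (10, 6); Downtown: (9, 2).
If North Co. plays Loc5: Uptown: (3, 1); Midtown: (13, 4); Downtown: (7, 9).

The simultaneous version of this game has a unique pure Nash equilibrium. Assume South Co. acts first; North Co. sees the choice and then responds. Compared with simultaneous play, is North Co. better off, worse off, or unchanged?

worse off

Solve by backward induction (South Co. leads).
- Uptown: North Co. compares 13, 8, 3, 9, 3 and picks Loc1; South Co. would get 10.
- Midtown: North Co. compares 5, 5, 15, 10, 13 and picks Loc3; South Co. would get 5.
- Downtown: North Co. compares 8, 12, 15, 9, 7 and picks Loc3; South Co. would get 8.
South Co.'s induced payoffs are 10, 5, 8, so South Co. commits to Uptown. Subgame-perfect outcome: (Loc1, Uptown) with payoffs (13, 10).
Under simultaneous play:
North Co.'s best replies: Uptown→Loc1; Midtown→Loc3; Downtown→Loc3.
South Co.'s best replies: Loc1→Midtown; Loc2→Midtown; Loc3→Downtown; Loc4→Midtown; Loc5→Downtown.
Only (Loc3, Downtown) has each player best-responding; Nash payoffs (15, 8).
North Co. earns 13 sequentially versus 15 at the Nash outcome: worse off.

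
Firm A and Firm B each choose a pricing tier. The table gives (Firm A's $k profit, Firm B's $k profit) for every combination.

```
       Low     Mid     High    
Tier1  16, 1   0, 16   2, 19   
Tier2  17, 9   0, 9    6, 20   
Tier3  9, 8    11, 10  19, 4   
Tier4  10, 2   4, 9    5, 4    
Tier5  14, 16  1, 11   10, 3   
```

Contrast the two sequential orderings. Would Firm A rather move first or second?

first

If Firm A leads: Firm B's best replies are Tier1→High, Tier2→High, Tier3→Mid, Tier4→Mid, Tier5→Low; Firm A's induced payoffs 2, 6, 11, 4, 14; outcome (Tier5, Low), payoffs (14, 16).
If Firm B leads: Firm A's best replies are Low→Tier2, Mid→Tier3, High→Tier3; Firm B's induced payoffs 9, 10, 4; outcome (Tier3, Mid), payoffs (11, 10).
Firm A gets 14 moving first and 11 moving second, so Firm A prefers to move first.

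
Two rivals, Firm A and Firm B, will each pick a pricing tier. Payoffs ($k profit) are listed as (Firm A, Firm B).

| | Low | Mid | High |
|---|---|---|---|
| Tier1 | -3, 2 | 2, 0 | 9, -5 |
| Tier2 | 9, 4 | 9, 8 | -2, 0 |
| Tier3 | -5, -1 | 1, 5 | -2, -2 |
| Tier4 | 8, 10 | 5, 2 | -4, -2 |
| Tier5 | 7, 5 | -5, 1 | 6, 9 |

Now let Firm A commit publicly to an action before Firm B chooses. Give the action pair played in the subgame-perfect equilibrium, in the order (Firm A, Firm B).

Work backward from Firm B's decision.
- Tier1 → Firm B plays Low (best of 2, 0, -5); Firm A gets -3.
- Tier2 → Firm B plays Mid (best of 4, 8, 0); Firm A gets 9.
- Tier3 → Firm B plays Mid (best of -1, 5, -2); Firm A gets 1.
- Tier4 → Firm B plays Low (best of 10, 2, -2); Firm A gets 8.
- Tier5 → Firm B plays High (best of 5, 1, 9); Firm A gets 6.
Maximizing over -3, 9, 1, 8, 6, Firm A chooses Tier2. Subgame-perfect outcome: (Tier2, Mid) with payoffs (9, 8).

(Tier2, Mid)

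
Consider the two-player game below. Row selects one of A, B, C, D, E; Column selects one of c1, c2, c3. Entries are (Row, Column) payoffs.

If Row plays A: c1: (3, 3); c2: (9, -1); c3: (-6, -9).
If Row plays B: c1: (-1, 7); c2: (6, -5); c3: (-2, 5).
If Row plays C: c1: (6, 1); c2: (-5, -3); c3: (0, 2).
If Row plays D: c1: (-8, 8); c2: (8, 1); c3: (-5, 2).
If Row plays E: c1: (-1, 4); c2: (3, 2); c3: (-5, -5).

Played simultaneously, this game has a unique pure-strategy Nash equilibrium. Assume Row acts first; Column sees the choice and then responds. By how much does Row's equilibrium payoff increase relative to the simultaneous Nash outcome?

Solve by backward induction (Row leads).
- A → Column plays c1 (best of 3, -1, -9); Row gets 3.
- B → Column plays c1 (best of 7, -5, 5); Row gets -1.
- C → Column plays c3 (best of 1, -3, 2); Row gets 0.
- D → Column plays c1 (best of 8, 1, 2); Row gets -8.
- E → Column plays c1 (best of 4, 2, -5); Row gets -1.
Among 3, -1, 0, -8, -1, the best is 3 at A. Subgame-perfect outcome: (A, c1) with payoffs (3, 3).
For the simultaneous game, intersect best replies.
Row's best replies: c1→C; c2→A; c3→C.
Column's best replies: A→c1; B→c1; C→c3; D→c1; E→c1.
The unique mutual best reply is (C, c3), giving (0, 2).
Row's commitment gain: 3 − 0 = 3.

3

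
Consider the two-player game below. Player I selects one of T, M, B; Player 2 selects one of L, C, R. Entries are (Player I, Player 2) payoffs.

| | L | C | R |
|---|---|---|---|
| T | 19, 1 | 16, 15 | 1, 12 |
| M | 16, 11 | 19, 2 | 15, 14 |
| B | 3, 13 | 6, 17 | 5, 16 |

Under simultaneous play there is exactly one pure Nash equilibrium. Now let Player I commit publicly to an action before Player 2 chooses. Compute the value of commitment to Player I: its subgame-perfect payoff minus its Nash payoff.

Player 2 best-responds to each possible Player I move:
- T → Player 2 plays C (best of 1, 15, 12); Player I gets 16.
- M → Player 2 plays R (best of 11, 2, 14); Player I gets 15.
- B → Player 2 plays C (best of 13, 17, 16); Player I gets 6.
Maximizing over 16, 15, 6, Player I chooses T. Subgame-perfect outcome: (T, C) with payoffs (16, 15).
Under simultaneous play:
Player I's best replies: L→T; C→M; R→M.
Player 2's best replies: T→C; M→R; B→C.
The unique mutual best reply is (M, R), giving (15, 14).
Player I's commitment gain: 16 − 15 = 1.

1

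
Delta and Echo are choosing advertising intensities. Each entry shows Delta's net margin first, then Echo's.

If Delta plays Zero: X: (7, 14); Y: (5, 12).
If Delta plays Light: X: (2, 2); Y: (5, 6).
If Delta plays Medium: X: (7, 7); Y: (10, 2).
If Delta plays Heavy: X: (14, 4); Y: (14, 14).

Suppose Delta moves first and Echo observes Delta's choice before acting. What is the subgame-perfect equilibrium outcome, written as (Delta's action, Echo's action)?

(Heavy, Y)

Work backward from Echo's decision.
- Zero: BR = X, leader payoff 7.
- Light: BR = Y, leader payoff 5.
- Medium: BR = X, leader payoff 7.
- Heavy: BR = Y, leader payoff 14.
Delta's induced payoffs are 7, 5, 7, 14, so Delta commits to Heavy. Subgame-perfect outcome: (Heavy, Y) with payoffs (14, 14).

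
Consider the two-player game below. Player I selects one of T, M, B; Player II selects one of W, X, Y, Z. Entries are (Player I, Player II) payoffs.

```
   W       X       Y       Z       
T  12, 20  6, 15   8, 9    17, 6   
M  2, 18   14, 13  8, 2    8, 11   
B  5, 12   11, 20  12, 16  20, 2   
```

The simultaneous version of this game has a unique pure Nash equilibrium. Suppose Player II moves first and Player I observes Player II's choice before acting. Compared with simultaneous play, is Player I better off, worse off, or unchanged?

Work backward from Player I's decision.
- W → Player I plays T (best of 12, 2, 5); Player II gets 20.
- X → Player I plays M (best of 6, 14, 11); Player II gets 13.
- Y → Player I plays B (best of 8, 8, 12); Player II gets 16.
- Z → Player I plays B (best of 17, 8, 20); Player II gets 2.
Player II's induced payoffs are 20, 13, 16, 2, so Player II commits to W. Subgame-perfect outcome: (T, W) with payoffs (12, 20).
For the simultaneous game, intersect best replies.
Player I's best replies: W→T; X→M; Y→B; Z→B.
Player II's best replies: T→W; M→W; B→X.
The unique mutual best reply is (T, W), giving (12, 20).
Player I earns 12 sequentially versus 12 at the Nash outcome: unchanged.

unchanged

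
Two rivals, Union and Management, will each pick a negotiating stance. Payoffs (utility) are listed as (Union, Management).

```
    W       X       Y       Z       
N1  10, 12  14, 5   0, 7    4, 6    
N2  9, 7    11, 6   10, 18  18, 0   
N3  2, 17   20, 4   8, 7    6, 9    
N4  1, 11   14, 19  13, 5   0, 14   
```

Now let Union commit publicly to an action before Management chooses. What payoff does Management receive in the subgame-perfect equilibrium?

Management best-responds to each possible Union move:
- N1 → Management plays W (best of 12, 5, 7, 6); Union gets 10.
- N2 → Management plays Y (best of 7, 6, 18, 0); Union gets 10.
- N3 → Management plays W (best of 17, 4, 7, 9); Union gets 2.
- N4 → Management plays X (best of 11, 19, 5, 14); Union gets 14.
Among 10, 10, 2, 14, the best is 14 at N4. Subgame-perfect outcome: (N4, X) with payoffs (14, 19).

19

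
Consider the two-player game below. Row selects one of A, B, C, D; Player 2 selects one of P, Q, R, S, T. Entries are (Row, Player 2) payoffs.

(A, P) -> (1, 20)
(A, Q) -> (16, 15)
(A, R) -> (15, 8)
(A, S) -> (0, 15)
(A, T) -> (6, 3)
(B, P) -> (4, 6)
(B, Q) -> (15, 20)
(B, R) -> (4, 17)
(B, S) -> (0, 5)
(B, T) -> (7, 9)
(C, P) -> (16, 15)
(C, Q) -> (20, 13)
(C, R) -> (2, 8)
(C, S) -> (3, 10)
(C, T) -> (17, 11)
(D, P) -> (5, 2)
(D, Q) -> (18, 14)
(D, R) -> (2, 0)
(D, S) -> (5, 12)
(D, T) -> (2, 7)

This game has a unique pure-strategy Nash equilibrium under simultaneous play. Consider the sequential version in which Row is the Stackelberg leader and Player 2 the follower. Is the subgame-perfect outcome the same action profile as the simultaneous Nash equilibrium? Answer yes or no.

no

Player 2 best-responds to each possible Row move:
- A: BR = P, leader payoff 1.
- B: BR = Q, leader payoff 15.
- C: BR = P, leader payoff 16.
- D: BR = Q, leader payoff 18.
Among 1, 15, 16, 18, the best is 18 at D. Subgame-perfect outcome: (D, Q) with payoffs (18, 14).
Now find the simultaneous Nash equilibrium.
Row's best replies: P→C; Q→C; R→A; S→D; T→C.
Player 2's best replies: A→P; B→Q; C→P; D→Q.
Only (C, P) has each player best-responding; Nash payoffs (16, 15).
Sequential outcome (D, Q) differs from the Nash profile (C, P).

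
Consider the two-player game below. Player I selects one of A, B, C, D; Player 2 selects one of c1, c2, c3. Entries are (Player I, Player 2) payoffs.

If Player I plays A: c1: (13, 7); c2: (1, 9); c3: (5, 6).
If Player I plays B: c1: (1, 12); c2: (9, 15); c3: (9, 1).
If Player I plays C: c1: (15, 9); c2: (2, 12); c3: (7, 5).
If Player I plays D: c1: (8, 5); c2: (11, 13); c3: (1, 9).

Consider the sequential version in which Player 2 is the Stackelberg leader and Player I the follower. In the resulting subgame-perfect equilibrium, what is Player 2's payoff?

13

Solve by backward induction (Player 2 leads).
- c1 → Player I plays C (best of 13, 1, 15, 8); Player 2 gets 9.
- c2 → Player I plays D (best of 1, 9, 2, 11); Player 2 gets 13.
- c3 → Player I plays B (best of 5, 9, 7, 1); Player 2 gets 1.
Player 2's induced payoffs are 9, 13, 1, so Player 2 commits to c2. Subgame-perfect outcome: (D, c2) with payoffs (11, 13).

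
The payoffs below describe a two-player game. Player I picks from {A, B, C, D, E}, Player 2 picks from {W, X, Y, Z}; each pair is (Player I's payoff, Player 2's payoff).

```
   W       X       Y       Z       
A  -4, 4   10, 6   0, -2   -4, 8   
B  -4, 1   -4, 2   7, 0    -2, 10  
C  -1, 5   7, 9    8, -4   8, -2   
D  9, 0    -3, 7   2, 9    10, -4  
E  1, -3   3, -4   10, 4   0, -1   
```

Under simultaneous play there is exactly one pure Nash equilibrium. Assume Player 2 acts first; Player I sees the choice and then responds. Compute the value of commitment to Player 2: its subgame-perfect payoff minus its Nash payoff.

2

Player I best-responds to each possible Player 2 move:
- W → Player I plays D (best of -4, -4, -1, 9, 1); Player 2 gets 0.
- X → Player I plays A (best of 10, -4, 7, -3, 3); Player 2 gets 6.
- Y → Player I plays E (best of 0, 7, 8, 2, 10); Player 2 gets 4.
- Z → Player I plays D (best of -4, -2, 8, 10, 0); Player 2 gets -4.
Player 2's induced payoffs are 0, 6, 4, -4, so Player 2 commits to X. Subgame-perfect outcome: (A, X) with payoffs (10, 6).
Under simultaneous play:
Player I's best replies: W→D; X→A; Y→E; Z→D.
Player 2's best replies: A→Z; B→Z; C→X; D→Y; E→Y.
Only (E, Y) has each player best-responding; Nash payoffs (10, 4).
Player 2's commitment gain: 6 − 4 = 2.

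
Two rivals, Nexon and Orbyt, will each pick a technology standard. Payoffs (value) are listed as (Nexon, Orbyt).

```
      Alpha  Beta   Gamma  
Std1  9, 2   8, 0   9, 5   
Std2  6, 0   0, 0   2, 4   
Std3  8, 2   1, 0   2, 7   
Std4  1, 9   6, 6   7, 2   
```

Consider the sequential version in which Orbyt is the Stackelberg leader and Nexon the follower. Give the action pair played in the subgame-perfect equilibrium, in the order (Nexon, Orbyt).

(Std1, Gamma)

Solve by backward induction (Orbyt leads).
- Alpha: Nexon compares 9, 6, 8, 1 and picks Std1; Orbyt would get 2.
- Beta: Nexon compares 8, 0, 1, 6 and picks Std1; Orbyt would get 0.
- Gamma: Nexon compares 9, 2, 2, 7 and picks Std1; Orbyt would get 5.
Maximizing over 2, 0, 5, Orbyt chooses Gamma. Subgame-perfect outcome: (Std1, Gamma) with payoffs (9, 5).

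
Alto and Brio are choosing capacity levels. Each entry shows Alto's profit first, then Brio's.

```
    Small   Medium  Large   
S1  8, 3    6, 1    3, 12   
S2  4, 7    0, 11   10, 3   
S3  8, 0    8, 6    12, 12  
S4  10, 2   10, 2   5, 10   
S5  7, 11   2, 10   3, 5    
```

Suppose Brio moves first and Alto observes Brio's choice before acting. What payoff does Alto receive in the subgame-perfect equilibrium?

Solve by backward induction (Brio leads).
- Small → Alto plays S4 (best of 8, 4, 8, 10, 7); Brio gets 2.
- Medium → Alto plays S4 (best of 6, 0, 8, 10, 2); Brio gets 2.
- Large → Alto plays S3 (best of 3, 10, 12, 5, 3); Brio gets 12.
Brio's induced payoffs are 2, 2, 12, so Brio commits to Large. Subgame-perfect outcome: (S3, Large) with payoffs (12, 12).

12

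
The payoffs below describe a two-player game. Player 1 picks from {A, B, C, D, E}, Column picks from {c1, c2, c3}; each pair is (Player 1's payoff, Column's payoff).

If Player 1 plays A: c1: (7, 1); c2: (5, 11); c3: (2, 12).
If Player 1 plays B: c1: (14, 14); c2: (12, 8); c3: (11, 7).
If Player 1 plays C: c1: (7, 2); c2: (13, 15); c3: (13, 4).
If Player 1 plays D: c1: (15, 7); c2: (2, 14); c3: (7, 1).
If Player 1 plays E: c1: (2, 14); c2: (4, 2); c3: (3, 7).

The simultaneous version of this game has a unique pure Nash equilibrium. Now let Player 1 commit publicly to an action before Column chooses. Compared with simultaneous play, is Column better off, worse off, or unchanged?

Column best-responds to each possible Player 1 move:
- A → Column plays c3 (best of 1, 11, 12); Player 1 gets 2.
- B → Column plays c1 (best of 14, 8, 7); Player 1 gets 14.
- C → Column plays c2 (best of 2, 15, 4); Player 1 gets 13.
- D → Column plays c2 (best of 7, 14, 1); Player 1 gets 2.
- E → Column plays c1 (best of 14, 2, 7); Player 1 gets 2.
Player 1's induced payoffs are 2, 14, 13, 2, 2, so Player 1 commits to B. Subgame-perfect outcome: (B, c1) with payoffs (14, 14).
Under simultaneous play:
Player 1's best replies: c1→D; c2→C; c3→C.
Column's best replies: A→c3; B→c1; C→c2; D→c2; E→c1.
Only (C, c2) has each player best-responding; Nash payoffs (13, 15).
Column earns 14 sequentially versus 15 at the Nash outcome: worse off.

worse off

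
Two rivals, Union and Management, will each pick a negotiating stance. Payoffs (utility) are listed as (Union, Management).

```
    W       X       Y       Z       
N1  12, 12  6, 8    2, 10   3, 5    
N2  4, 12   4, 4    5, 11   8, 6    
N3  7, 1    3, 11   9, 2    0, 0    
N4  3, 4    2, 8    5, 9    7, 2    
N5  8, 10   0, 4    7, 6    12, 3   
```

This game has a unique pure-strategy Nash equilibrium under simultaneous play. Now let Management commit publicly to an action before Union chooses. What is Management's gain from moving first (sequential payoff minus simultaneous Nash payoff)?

0

Work backward from Union's decision.
- W: Union compares 12, 4, 7, 3, 8 and picks N1; Management would get 12.
- X: Union compares 6, 4, 3, 2, 0 and picks N1; Management would get 8.
- Y: Union compares 2, 5, 9, 5, 7 and picks N3; Management would get 2.
- Z: Union compares 3, 8, 0, 7, 12 and picks N5; Management would get 3.
Management's induced payoffs are 12, 8, 2, 3, so Management commits to W. Subgame-perfect outcome: (N1, W) with payoffs (12, 12).
Under simultaneous play:
Union's best replies: W→N1; X→N1; Y→N3; Z→N5.
Management's best replies: N1→W; N2→W; N3→X; N4→Y; N5→W.
The unique mutual best reply is (N1, W), giving (12, 12).
Management's commitment gain: 12 − 12 = 0.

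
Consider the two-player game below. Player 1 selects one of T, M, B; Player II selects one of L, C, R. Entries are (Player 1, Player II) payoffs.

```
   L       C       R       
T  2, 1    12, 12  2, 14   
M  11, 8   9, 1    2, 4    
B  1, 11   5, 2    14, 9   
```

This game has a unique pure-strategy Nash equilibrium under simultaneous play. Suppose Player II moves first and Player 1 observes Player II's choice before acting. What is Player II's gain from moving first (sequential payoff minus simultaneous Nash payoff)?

Player 1 best-responds to each possible Player II move:
- L: Player 1 compares 2, 11, 1 and picks M; Player II would get 8.
- C: Player 1 compares 12, 9, 5 and picks T; Player II would get 12.
- R: Player 1 compares 2, 2, 14 and picks B; Player II would get 9.
Among 8, 12, 9, the best is 12 at C. Subgame-perfect outcome: (T, C) with payoffs (12, 12).
Under simultaneous play:
Player 1's best replies: L→M; C→T; R→B.
Player II's best replies: T→R; M→L; B→L.
Only (M, L) has each player best-responding; Nash payoffs (11, 8).
Player II's commitment gain: 12 − 8 = 4.

4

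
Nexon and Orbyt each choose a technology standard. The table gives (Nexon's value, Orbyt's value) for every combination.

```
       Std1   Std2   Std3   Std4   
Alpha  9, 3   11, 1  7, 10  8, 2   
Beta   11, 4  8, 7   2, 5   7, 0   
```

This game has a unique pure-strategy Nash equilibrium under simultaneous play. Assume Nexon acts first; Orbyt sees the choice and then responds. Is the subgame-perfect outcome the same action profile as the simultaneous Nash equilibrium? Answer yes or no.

no

Backward induction with Nexon moving first.
- Alpha: Orbyt compares 3, 1, 10, 2 and picks Std3; Nexon would get 7.
- Beta: Orbyt compares 4, 7, 5, 0 and picks Std2; Nexon would get 8.
Nexon's induced payoffs are 7, 8, so Nexon commits to Beta. Subgame-perfect outcome: (Beta, Std2) with payoffs (8, 7).
Under simultaneous play:
Nexon's best replies: Std1→Beta; Std2→Alpha; Std3→Alpha; Std4→Alpha.
Orbyt's best replies: Alpha→Std3; Beta→Std2.
Only (Alpha, Std3) has each player best-responding; Nash payoffs (7, 10).
Sequential outcome (Beta, Std2) differs from the Nash profile (Alpha, Std3).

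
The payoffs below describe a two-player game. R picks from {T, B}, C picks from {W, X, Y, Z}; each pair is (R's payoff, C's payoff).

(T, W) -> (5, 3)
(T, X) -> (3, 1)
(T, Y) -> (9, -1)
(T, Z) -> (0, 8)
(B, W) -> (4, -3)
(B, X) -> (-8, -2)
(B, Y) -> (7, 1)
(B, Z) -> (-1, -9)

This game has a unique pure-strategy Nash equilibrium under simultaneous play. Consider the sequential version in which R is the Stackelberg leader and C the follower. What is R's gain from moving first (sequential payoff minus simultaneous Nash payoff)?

7

Backward induction with R moving first.
- T: C compares 3, 1, -1, 8 and picks Z; R would get 0.
- B: C compares -3, -2, 1, -9 and picks Y; R would get 7.
Maximizing over 0, 7, R chooses B. Subgame-perfect outcome: (B, Y) with payoffs (7, 1).
Now find the simultaneous Nash equilibrium.
R's best replies: W→T; X→T; Y→T; Z→T.
C's best replies: T→Z; B→Y.
Only (T, Z) has each player best-responding; Nash payoffs (0, 8).
R's commitment gain: 7 − 0 = 7.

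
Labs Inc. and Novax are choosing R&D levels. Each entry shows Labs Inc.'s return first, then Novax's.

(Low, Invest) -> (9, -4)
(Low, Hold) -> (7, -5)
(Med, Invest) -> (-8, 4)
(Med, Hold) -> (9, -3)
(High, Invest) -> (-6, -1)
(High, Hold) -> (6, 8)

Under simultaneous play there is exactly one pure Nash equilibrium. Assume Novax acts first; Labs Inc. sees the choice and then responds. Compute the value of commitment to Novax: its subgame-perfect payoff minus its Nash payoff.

1

Backward induction with Novax moving first.
- Invest: Labs Inc. compares 9, -8, -6 and picks Low; Novax would get -4.
- Hold: Labs Inc. compares 7, 9, 6 and picks Med; Novax would get -3.
Maximizing over -4, -3, Novax chooses Hold. Subgame-perfect outcome: (Med, Hold) with payoffs (9, -3).
Now find the simultaneous Nash equilibrium.
Labs Inc.'s best replies: Invest→Low; Hold→Med.
Novax's best replies: Low→Invest; Med→Invest; High→Hold.
Only (Low, Invest) has each player best-responding; Nash payoffs (9, -4).
Novax's commitment gain: -3 − -4 = 1.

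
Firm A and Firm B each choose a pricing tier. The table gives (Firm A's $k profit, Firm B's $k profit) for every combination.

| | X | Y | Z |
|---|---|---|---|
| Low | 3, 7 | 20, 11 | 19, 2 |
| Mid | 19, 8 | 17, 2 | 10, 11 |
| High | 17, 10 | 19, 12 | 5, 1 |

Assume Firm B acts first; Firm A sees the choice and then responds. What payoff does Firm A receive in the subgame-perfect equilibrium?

20

Work backward from Firm A's decision.
- X: Firm A compares 3, 19, 17 and picks Mid; Firm B would get 8.
- Y: Firm A compares 20, 17, 19 and picks Low; Firm B would get 11.
- Z: Firm A compares 19, 10, 5 and picks Low; Firm B would get 2.
Firm B's induced payoffs are 8, 11, 2, so Firm B commits to Y. Subgame-perfect outcome: (Low, Y) with payoffs (20, 11).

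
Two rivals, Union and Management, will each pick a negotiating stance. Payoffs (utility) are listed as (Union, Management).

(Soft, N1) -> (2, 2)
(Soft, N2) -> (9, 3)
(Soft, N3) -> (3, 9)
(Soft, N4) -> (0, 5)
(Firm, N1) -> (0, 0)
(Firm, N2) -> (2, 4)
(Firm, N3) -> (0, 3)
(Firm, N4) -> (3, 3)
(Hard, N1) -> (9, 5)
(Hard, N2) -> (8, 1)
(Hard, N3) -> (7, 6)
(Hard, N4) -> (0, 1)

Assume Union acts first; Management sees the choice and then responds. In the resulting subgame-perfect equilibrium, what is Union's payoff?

Work backward from Management's decision.
- Soft: BR = N3, leader payoff 3.
- Firm: BR = N2, leader payoff 2.
- Hard: BR = N3, leader payoff 7.
Maximizing over 3, 2, 7, Union chooses Hard. Subgame-perfect outcome: (Hard, N3) with payoffs (7, 6).

7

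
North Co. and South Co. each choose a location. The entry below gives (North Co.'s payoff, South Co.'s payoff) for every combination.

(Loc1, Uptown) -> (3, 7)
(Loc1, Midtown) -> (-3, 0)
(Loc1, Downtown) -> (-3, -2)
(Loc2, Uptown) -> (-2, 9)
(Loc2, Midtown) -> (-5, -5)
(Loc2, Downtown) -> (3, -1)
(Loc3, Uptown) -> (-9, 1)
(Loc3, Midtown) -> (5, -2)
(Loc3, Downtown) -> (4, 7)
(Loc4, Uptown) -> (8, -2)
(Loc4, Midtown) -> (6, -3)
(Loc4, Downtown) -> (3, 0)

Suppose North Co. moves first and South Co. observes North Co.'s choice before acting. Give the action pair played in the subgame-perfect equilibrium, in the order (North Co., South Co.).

Work backward from South Co.'s decision.
- Loc1: South Co. compares 7, 0, -2 and picks Uptown; North Co. would get 3.
- Loc2: South Co. compares 9, -5, -1 and picks Uptown; North Co. would get -2.
- Loc3: South Co. compares 1, -2, 7 and picks Downtown; North Co. would get 4.
- Loc4: South Co. compares -2, -3, 0 and picks Downtown; North Co. would get 3.
Maximizing over 3, -2, 4, 3, North Co. chooses Loc3. Subgame-perfect outcome: (Loc3, Downtown) with payoffs (4, 7).

(Loc3, Downtown)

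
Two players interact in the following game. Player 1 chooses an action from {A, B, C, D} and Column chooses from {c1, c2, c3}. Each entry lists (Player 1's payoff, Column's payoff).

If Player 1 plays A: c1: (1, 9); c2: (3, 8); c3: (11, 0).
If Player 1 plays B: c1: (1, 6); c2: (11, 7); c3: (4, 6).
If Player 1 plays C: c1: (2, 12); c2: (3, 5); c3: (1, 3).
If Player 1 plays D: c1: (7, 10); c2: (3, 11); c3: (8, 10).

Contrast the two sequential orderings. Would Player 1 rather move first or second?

first

If Player 1 leads: Column's best replies are A→c1, B→c2, C→c1, D→c2; Player 1's induced payoffs 1, 11, 2, 3; outcome (B, c2), payoffs (11, 7).
If Column leads: Player 1's best replies are c1→D, c2→B, c3→A; Column's induced payoffs 10, 7, 0; outcome (D, c1), payoffs (7, 10).
Player 1 gets 11 moving first and 7 moving second, so Player 1 prefers to move first.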